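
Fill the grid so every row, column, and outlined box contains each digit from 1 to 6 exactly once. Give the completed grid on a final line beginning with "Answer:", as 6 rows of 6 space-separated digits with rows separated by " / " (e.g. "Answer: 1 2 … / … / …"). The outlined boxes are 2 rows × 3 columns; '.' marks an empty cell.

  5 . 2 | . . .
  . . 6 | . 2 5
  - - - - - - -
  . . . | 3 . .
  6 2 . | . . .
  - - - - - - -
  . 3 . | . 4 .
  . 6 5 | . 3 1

Step 1. [r4c6∈{4}] r4c6 has the single candidate 4 ⇒ r4c6=4.
Step 2. [r3c3∈{1,4}] 4 has one home in col 3: r3c3. So r3c3=4.
Step 3. [r3c1∈{1}] r3c1 has the single candidate 1, so r3c1=1.
Step 4. [r5c1∈{2}] r5c1 is down to just 2 ⇒ r5c1=2.
Step 5. [r5c6∈{6}] nothing but 6 survives at r5c6, so r5c6=6.
Step 6. [r1c4∈{1,4,6}] col 4 places 6 nowhere but r1c4 ⇒ r1c4=6.
Step 7. [r2c4∈{1,4}] r2c4 is the only open cell in col 4 admitting 4, so r2c4=4.
Step 8. [r4c4∈{1,5}] across col 4, 1 lands solely at r4c4, so r4c4=1.
Step 9. [r3c2∈{5}] r3c2 is down to just 5 ⇒ r3c2=5.
Step 10. [r1c2∈{1,4}] 4 has one home in row 1: r1c2 ⇒ r1c2=4.
Step 11. [r1c6∈{3}] nothing but 3 survives at r1c6, so r1c6=3.
Step 12. [r4c3∈{3}] r4c3 is down to just 3 ⇒ r4c3=3.
Step 13. [r1c5∈{1}] r1c5 has the single candidate 1 ⇒ r1c5=1.
Step 14. [r3c5∈{6}] r3c5 is down to just 6 ⇒ r3c5=6.
Step 15. [r2c1∈{3}] nothing but 3 survives at r2c1 ⇒ r2c1=3.
Step 16. [r2c2∈{1}] r2c2 has the single candidate 1. So r2c2=1.
Step 17. [r6c1∈{4}] r6c1 is down to just 4. So r6c1=4.
Step 18. [r6c4∈{2}] nothing but 2 survives at r6c4. So r6c4=2.
Step 19. [r4c5∈{5}] r4c5 is down to just 5 ⇒ r4c5=5.
Step 20. [r3c6∈{2}] only 2 remains possible at r3c6. So r3c6=2.
Step 21. [r5c4∈{5}] nothing but 5 survives at r5c4. So r5c4=5.
Step 22. [r5c3∈{1}] r5c3 is down to just 1, so r5c3=1.

Answer: 5 4 2 6 1 3 / 3 1 6 4 2 5 / 1 5 4 3 6 2 / 6 2 3 1 5 4 / 2 3 1 5 4 6 / 4 6 5 2 3 1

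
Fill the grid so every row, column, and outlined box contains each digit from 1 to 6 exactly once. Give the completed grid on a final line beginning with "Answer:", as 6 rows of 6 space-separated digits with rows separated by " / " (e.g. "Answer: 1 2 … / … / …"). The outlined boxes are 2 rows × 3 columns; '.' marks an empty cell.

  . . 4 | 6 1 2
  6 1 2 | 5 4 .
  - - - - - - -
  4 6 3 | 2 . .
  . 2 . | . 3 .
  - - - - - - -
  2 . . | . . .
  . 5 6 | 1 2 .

Step 1. [r5c4∈{3,4}] r5c4 is the only open cell in col 4 admitting 3 ⇒ r5c4=3.
Step 2. [r4c6∈{1,4,5,6}] in row 4, 6 fits only at r4c6, so r4c6=6.
Step 3. [r4c1∈{1,5}] across col 1, 1 lands solely at r4c1. So r4c1=1.
Step 4. [r3c5∈{5}] only 5 remains possible at r3c5. So r3c5=5.
Step 5. [r6c6∈{4}] only 4 remains possible at r6c6 ⇒ r6c6=4.
Step 6. [r1c1∈{3,5}] r1c1 is the only open cell in row 1 admitting 5, so r1c1=5.
Step 7. [r2c6∈{3}] r2c6 is down to just 3. So r2c6=3.
Step 8. [r1c2∈{3}] nothing but 3 survives at r1c2, so r1c2=3.
Step 9. [r5c2∈{4}] r5c2's peers cover all but 4 ⇒ r5c2=4.
Step 10. [r4c4∈{4}] r4c4 has the single candidate 4 ⇒ r4c4=4.
Step 11. [r5c5∈{6}] nothing but 6 survives at r5c5, so r5c5=6.
Step 12. [r5c6∈{5}] r5c6's peers cover all but 5 ⇒ r5c6=5.
Step 13. [r5c3∈{1}] r5c3 is down to just 1 ⇒ r5c3=1.
Step 14. [r6c1∈{3}] r6c1 has the single candidate 3. So r6c1=3.
Step 15. [r4c3∈{5}] r4c3 is down to just 5 ⇒ r4c3=5.
Step 16. [r3c6∈{1}] r3c6's peers cover all but 1. So r3c6=1.

Answer: 5 3 4 6 1 2 / 6 1 2 5 4 3 / 4 6 3 2 5 1 / 1 2 5 4 3 6 / 2 4 1 3 6 5 / 3 5 6 1 2 4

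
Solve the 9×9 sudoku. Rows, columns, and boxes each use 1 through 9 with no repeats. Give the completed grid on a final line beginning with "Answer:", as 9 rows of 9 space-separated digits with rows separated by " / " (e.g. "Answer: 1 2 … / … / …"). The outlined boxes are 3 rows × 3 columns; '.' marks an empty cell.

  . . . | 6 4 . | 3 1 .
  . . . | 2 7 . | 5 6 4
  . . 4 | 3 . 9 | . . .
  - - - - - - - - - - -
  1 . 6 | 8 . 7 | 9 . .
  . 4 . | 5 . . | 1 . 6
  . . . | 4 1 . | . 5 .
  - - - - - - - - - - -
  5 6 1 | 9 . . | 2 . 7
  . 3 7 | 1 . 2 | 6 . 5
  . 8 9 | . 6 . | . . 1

Step 1. [r5c6∈{3}] r5c6 is down to just 3. So r5c6=3.
Step 2. [r1c3∈{2,5,8}] across col 3, 5 lands solely at r1c3, so r1c3=5.
Step 3. [r9c7∈{4}] only 4 remains possible at r9c7 ⇒ r9c7=4.
Step 4. [r1c6∈{8}] r1c6 is down to just 8, so r1c6=8.
Step 5. [r4c5∈{2}] r4c5 has the single candidate 2, so r4c5=2.
Step 6. [r9c1∈{2}] r9c1 has the single candidate 2 ⇒ r9c1=2.
Step 7. [r1c9∈{2,9}] 9 has one home in col 9: r1c9 ⇒ r1c9=9.
Step 8. [r1c1∈{7}] r1c1 has the single candidate 7. So r1c1=7.
Step 9. [r5c8∈{2,7,8}] r5c8 is the only open cell in row 5 admitting 7, so r5c8=7.
Step 10. [r6c9∈{2,3,8}] box 6 places 2 nowhere but r6c9. So r6c9=2.
Step 11. [r6c7∈{8}] r6c7 has the single candidate 8. So r6c7=8.
Step 12. [r8c5∈{8}] r8c5 has the single candidate 8, so r8c5=8.
Step 13. [r3c9∈{8}] only 8 remains possible at r3c9 ⇒ r3c9=8.
Step 14. [r3c2∈{1,2}] r3c2 is the only open cell in row 3 admitting 1 ⇒ r3c2=1.
Step 15. [r9c8∈{3}] only 3 remains possible at r9c8, so r9c8=3.
Step 16. [r6c3∈{3}] only 3 remains possible at r6c3, so r6c3=3.
Step 17. [r6c1∈{9}] nothing but 9 survives at r6c1. So r6c1=9.
Step 18. [r5c1∈{8}] r5c1 has the single candidate 8, so r5c1=8.
Step 19. [r6c6∈{6}] r6c6's peers cover all but 6, so r6c6=6.
Step 20. [r2c6∈{1}] r2c6 is down to just 1, so r2c6=1.
Step 21. [r2c1∈{3}] r2c1 has the single candidate 3. So r2c1=3.
Step 22. [r9c6∈{5}] only 5 remains possible at r9c6 ⇒ r9c6=5.
Step 23. [r4c2∈{5}] nothing but 5 survives at r4c2. So r4c2=5.
Step 24. [r8c1∈{4}] r8c1's peers cover all but 4. So r8c1=4.
Step 25. [r3c5∈{5}] r3c5's peers cover all but 5, so r3c5=5.
Step 26. [r2c2∈{9}] r2c2 has the single candidate 9. So r2c2=9.
Step 27. [r3c7∈{7}] r3c7's peers cover all but 7 ⇒ r3c7=7.
Step 28. [r8c8∈{9}] nothing but 9 survives at r8c8, so r8c8=9.
Step 29. [r1c2∈{2}] nothing but 2 survives at r1c2, so r1c2=2.
Step 30. [r3c1∈{6}] only 6 remains possible at r3c1 ⇒ r3c1=6.
Step 31. [r7c6∈{4}] r7c6 has the single candidate 4, so r7c6=4.
Step 32. [r9c4∈{7}] r9c4's peers cover all but 7 ⇒ r9c4=7.
Step 33. [r2c3∈{8}] r2c3's peers cover all but 8, so r2c3=8.
Step 34. [r7c8∈{8}] r7c8 is down to just 8 ⇒ r7c8=8.
Step 35. [r6c2∈{7}] only 7 remains possible at r6c2, so r6c2=7.
Step 36. [r4c8∈{4}] only 4 remains possible at r4c8 ⇒ r4c8=4.
Step 37. [r5c3∈{2}] r5c3 has the single candidate 2. So r5c3=2.
Step 38. [r4c9∈{3}] r4c9 is down to just 3 ⇒ r4c9=3.
Step 39. [r3c8∈{2}] r3c8 is down to just 2 ⇒ r3c8=2.
Step 40. [r7c5∈{3}] nothing but 3 survives at r7c5 ⇒ r7c5=3.
Step 41. [r5c5∈{9}] r5c5 is down to just 9, so r5c5=9.

Answer: 7 2 5 6 4 8 3 1 9 / 3 9 8 2 7 1 5 6 4 / 6 1 4 3 5 9 7 2 8 / 1 5 6 8 2 7 9 4 3 / 8 4 2 5 9 3 1 7 6 / 9 7 3 4 1 6 8 5 2 / 5 6 1 9 3 4 2 8 7 / 4 3 7 1 8 2 6 9 5 / 2 8 9 7 6 5 4 3 1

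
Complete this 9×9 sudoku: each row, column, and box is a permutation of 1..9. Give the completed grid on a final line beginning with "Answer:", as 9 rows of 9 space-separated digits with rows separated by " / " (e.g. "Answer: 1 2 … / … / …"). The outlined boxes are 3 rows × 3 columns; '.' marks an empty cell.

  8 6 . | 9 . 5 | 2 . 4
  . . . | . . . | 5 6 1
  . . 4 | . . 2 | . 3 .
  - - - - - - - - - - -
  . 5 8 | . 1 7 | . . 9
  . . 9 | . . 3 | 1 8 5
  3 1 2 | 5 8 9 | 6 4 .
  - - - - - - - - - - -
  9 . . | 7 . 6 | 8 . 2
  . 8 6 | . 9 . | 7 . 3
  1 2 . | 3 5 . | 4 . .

Step 1. [r7c5∈{4}] r7c5 has the single candidate 4, so r7c5=4.
Step 2. [r5c2∈{4,7}] r5c2 is the only open cell in col 2 admitting 4 ⇒ r5c2=4.
Step 3. [r1c8∈{7}] r1c8 has the single candidate 7. So r1c8=7.
Step 4. [r3c4∈{1,6,8}] row 3 places 1 nowhere but r3c4, so r3c4=1.
Step 5. [r4c4∈{2,4,6}] across row 4, 4 lands solely at r4c4 ⇒ r4c4=4.
Step 6. [r5c4∈{2,6}] across col 4, 6 lands solely at r5c4, so r5c4=6.
Step 7. [r7c3∈{3,5}] 5 has one home in col 3: r7c3, so r7c3=5.
Step 8. [r2c2∈{3,7,9}] r2c2 is the only open cell in row 2 admitting 9. So r2c2=9.
Step 9. [r3c2∈{7}] r3c2 has the single candidate 7 ⇒ r3c2=7.
Step 10. [r1c5∈{3}] r1c5 has the single candidate 3 ⇒ r1c5=3.
Step 11. [r2c6∈{4,8}] across row 2, 4 lands solely at r2c6. So r2c6=4.
Step 12. [r7c8∈{1}] r7c8 has the single candidate 1 ⇒ r7c8=1.
Step 13. [r8c1∈{4}] r8c1's peers cover all but 4 ⇒ r8c1=4.
Step 14. [r4c8∈{2}] r4c8 is down to just 2, so r4c8=2.
Step 15. [r2c1∈{2}] r2c1 is down to just 2, so r2c1=2.
Step 16. [r6c9∈{7}] r6c9 has the single candidate 7 ⇒ r6c9=7.
Step 17. [r9c8∈{9}] r9c8 is down to just 9 ⇒ r9c8=9.
Step 18. [r3c7∈{9}] only 9 remains possible at r3c7, so r3c7=9.
Step 19. [r4c1∈{6}] r4c1 has the single candidate 6 ⇒ r4c1=6.
Step 20. [r3c5∈{6}] r3c5 is down to just 6, so r3c5=6.
Step 21. [r2c4∈{8}] r2c4 is down to just 8, so r2c4=8.
Step 22. [r3c1∈{5}] nothing but 5 survives at r3c1. So r3c1=5.
Step 23. [r1c3∈{1}] r1c3 has the single candidate 1 ⇒ r1c3=1.
Step 24. [r8c4∈{2}] only 2 remains possible at r8c4. So r8c4=2.
Step 25. [r3c9∈{8}] r3c9 has the single candidate 8 ⇒ r3c9=8.
Step 26. [r2c3∈{3}] r2c3 has the single candidate 3 ⇒ r2c3=3.
Step 27. [r8c8∈{5}] only 5 remains possible at r8c8. So r8c8=5.
Step 28. [r2c5∈{7}] r2c5 is down to just 7. So r2c5=7.
Step 29. [r5c5∈{2}] only 2 remains possible at r5c5, so r5c5=2.
Step 30. [r4c7∈{3}] r4c7 has the single candidate 3, so r4c7=3.
Step 31. [r9c3∈{7}] r9c3's peers cover all but 7 ⇒ r9c3=7.
Step 32. [r7c2∈{3}] r7c2 has the single candidate 3 ⇒ r7c2=3.
Step 33. [r9c6∈{8}] only 8 remains possible at r9c6 ⇒ r9c6=8.
Step 34. [r8c6∈{1}] only 1 remains possible at r8c6. So r8c6=1.
Step 35. [r9c9∈{6}] r9c9's peers cover all but 6, so r9c9=6.
Step 36. [r5c1∈{7}] r5c1's peers cover all but 7. So r5c1=7.

Answer: 8 6 1 9 3 5 2 7 4 / 2 9 3 8 7 4 5 6 1 / 5 7 4 1 6 2 9 3 8 / 6 5 8 4 1 7 3 2 9 / 7 4 9 6 2 3 1 8 5 / 3 1 2 5 8 9 6 4 7 / 9 3 5 7 4 6 8 1 2 / 4 8 6 2 9 1 7 5 3 / 1 2 7 3 5 8 4 9 6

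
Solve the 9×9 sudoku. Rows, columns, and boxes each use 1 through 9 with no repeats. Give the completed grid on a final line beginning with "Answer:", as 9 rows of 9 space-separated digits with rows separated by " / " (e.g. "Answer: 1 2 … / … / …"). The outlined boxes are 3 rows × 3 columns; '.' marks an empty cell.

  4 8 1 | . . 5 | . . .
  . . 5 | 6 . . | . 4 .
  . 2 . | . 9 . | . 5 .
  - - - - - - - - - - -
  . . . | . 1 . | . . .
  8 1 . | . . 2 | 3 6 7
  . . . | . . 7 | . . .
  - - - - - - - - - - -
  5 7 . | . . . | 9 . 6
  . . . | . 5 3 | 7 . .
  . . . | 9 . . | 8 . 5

Step 1. [r5c5∈{4}] r5c5 has the single candidate 4, so r5c5=4.
Step 2. [r4c6∈{6,8,9}] in col 6, 9 fits only at r4c6, so r4c6=9.
Step 3. [r8c9∈{1,2,4}] across box 9, 4 lands solely at r8c9 ⇒ r8c9=4.
Step 4. [r6c5∈{3,6,8}] r6c5 is the only open cell in box 5 admitting 6, so r6c5=6.
Step 5. [r1c8∈{2,3,7,9}] 7 has one home in col 8: r1c8. So r1c8=7.
Step 6. [r6c8∈{1,2,8,9}] across col 8, 9 lands solely at r6c8 ⇒ r6c8=9.
Step 7. [r3c4∈{1,3,4,7,8}] col 4 places 7 nowhere but r3c4. So r3c4=7.
Step 8. [r7c4∈{1,2,4,8}] r7c4 is the only open cell in col 4 admitting 4. So r7c4=4.
Step 9. [r8c4∈{1,2,8}] across col 4, 1 lands solely at r8c4. So r8c4=1.
Step 10. [r1c4∈{2,3}] 2 has one home in col 4: r1c4, so r1c4=2.
Step 11. [r4c3∈{2,3,4,6,7}] r4c3 is the only open cell in col 3 admitting 7. So r4c3=7.
Step 12. [r8c8∈{2}] nothing but 2 survives at r8c8. So r8c8=2.
Step 13. [r9c1∈{1,2,3,6}] r9c1 is the only open cell in col 1 admitting 1. So r9c1=1.
Step 14. [r7c6∈{8}] r7c6's peers cover all but 8, so r7c6=8.
Step 15. [r3c9∈{1,3,8}] across row 3, 8 lands solely at r3c9. So r3c9=8.
Step 16. [r4c9∈{2}] r4c9 has the single candidate 2 ⇒ r4c9=2.
Step 17. [r9c8∈{3}] r9c8's peers cover all but 3. So r9c8=3.
Step 18. [r2c6∈{1}] r2c6's peers cover all but 1. So r2c6=1.
Step 19. [r7c3∈{2,3}] row 7 places 3 nowhere but r7c3 ⇒ r7c3=3.
Step 20. [r3c1∈{3,6}] in row 3, 3 fits only at r3c1. So r3c1=3.
Step 21. [r9c3∈{2,4,6}] in box 7, 2 fits only at r9c3, so r9c3=2.
Step 22. [r9c2∈{4,6}] r9c2 is the only open cell in row 9 admitting 4 ⇒ r9c2=4.
Step 23. [r2c2∈{9}] r2c2's peers cover all but 9. So r2c2=9.
Step 24. [r8c2∈{6}] r8c2 is down to just 6. So r8c2=6.
Step 25. [r6c4∈{3,5,8}] r6c4 is the only open cell in row 6 admitting 8 ⇒ r6c4=8.
Step 26. [r1c5∈{3}] r1c5 is down to just 3. So r1c5=3.
Step 27. [r4c7∈{4,5}] across row 4, 4 lands solely at r4c7, so r4c7=4.
Step 28. [r6c2∈{3,5}] r6c2 is the only open cell in row 6 admitting 3 ⇒ r6c2=3.
Step 29. [r3c7∈{1,6}] 1 has one home in row 3: r3c7, so r3c7=1.
Step 30. [r5c4∈{5}] r5c4 has the single candidate 5, so r5c4=5.
Step 31. [r5c3∈{9}] r5c3 has the single candidate 9. So r5c3=9.
Step 32. [r1c7∈{6}] r1c7 has the single candidate 6. So r1c7=6.
Step 33. [r9c5∈{7}] r9c5 has the single candidate 7. So r9c5=7.
Step 34. [r6c7∈{5}] r6c7 has the single candidate 5 ⇒ r6c7=5.
Step 35. [r8c3∈{8}] nothing but 8 survives at r8c3, so r8c3=8.
Step 36. [r8c1∈{9}] nothing but 9 survives at r8c1. So r8c1=9.
Step 37. [r3c3∈{6}] r3c3 has the single candidate 6 ⇒ r3c3=6.
Step 38. [r6c1∈{2}] r6c1 is down to just 2, so r6c1=2.
Step 39. [r7c8∈{1}] nothing but 1 survives at r7c8 ⇒ r7c8=1.
Step 40. [r2c5∈{8}] only 8 remains possible at r2c5 ⇒ r2c5=8.
Step 41. [r7c5∈{2}] r7c5 has the single candidate 2. So r7c5=2.
Step 42. [r4c1∈{6}] r4c1 is down to just 6. So r4c1=6.
Step 43. [r6c3∈{4}] r6c3 is down to just 4. So r6c3=4.
Step 44. [r4c2∈{5}] nothing but 5 survives at r4c2, so r4c2=5.
Step 45. [r9c6∈{6}] r9c6 has the single candidate 6, so r9c6=6.
Step 46. [r3c6∈{4}] r3c6 is down to just 4, so r3c6=4.
Step 47. [r2c9∈{3}] r2c9 is down to just 3, so r2c9=3.
Step 48. [r2c1∈{7}] only 7 remains possible at r2c1, so r2c1=7.
Step 49. [r6c9∈{1}] r6c9 is down to just 1, so r6c9=1.
Step 50. [r4c8∈{8}] r4c8's peers cover all but 8. So r4c8=8.
Step 51. [r2c7∈{2}] nothing but 2 survives at r2c7, so r2c7=2.
Step 52. [r1c9∈{9}] only 9 remains possible at r1c9, so r1c9=9.
Step 53. [r4c4∈{3}] only 3 remains possible at r4c4. So r4c4=3.

Answer: 4 8 1 2 3 5 6 7 9 / 7 9 5 6 8 1 2 4 3 / 3 2 6 7 9 4 1 5 8 / 6 5 7 3 1 9 4 8 2 / 8 1 9 5 4 2 3 6 7 / 2 3 4 8 6 7 5 9 1 / 5 7 3 4 2 8 9 1 6 / 9 6 8 1 5 3 7 2 4 / 1 4 2 9 7 6 8 3 5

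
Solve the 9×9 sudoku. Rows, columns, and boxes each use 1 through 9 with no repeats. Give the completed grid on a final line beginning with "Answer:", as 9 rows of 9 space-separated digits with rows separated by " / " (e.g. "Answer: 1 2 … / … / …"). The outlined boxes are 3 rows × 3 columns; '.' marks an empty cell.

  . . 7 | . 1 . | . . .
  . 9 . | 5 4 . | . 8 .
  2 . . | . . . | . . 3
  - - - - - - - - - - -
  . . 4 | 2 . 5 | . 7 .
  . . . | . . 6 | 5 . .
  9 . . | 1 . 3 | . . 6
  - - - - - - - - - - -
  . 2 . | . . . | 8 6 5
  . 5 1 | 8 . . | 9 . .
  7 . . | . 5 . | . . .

Step 1. [r8c5∈{2,3,6,7}] col 5 places 2 nowhere but r8c5, so r8c5=2.
Step 2. [r3c5∈{6,7,8,9}] col 5 places 6 nowhere but r3c5 ⇒ r3c5=6.
Step 3. [r8c1∈{3,4,6}] row 8 places 6 nowhere but r8c1, so r8c1=6.
Step 4. [r5c4∈{4,7,9}] box 5 places 4 nowhere but r5c4, so r5c4=4.
Step 5. [r7c5∈{3,7,9}] across col 5, 3 lands solely at r7c5 ⇒ r7c5=3.
Step 6. [r1c1∈{3,4,5,8}] col 1 places 5 nowhere but r1c1. So r1c1=5.
Step 7. [r3c3∈{8}] r3c3 is down to just 8, so r3c3=8.
Step 8. [r9c2∈{3,4,8}] row 9 places 8 nowhere but r9c2 ⇒ r9c2=8.
Step 9. [r9c3∈{3,9}] box 7 places 3 nowhere but r9c3 ⇒ r9c3=3.
Step 10. [r2c1∈{1,3}] in row 2, 3 fits only at r2c1. So r2c1=3.
Step 11. [r3c2∈{1,4}] 1 has one home in box 1: r3c2 ⇒ r3c2=1.
Step 12. [r1c2∈{4,6}] r1c2 is the only open cell in col 2 admitting 4. So r1c2=4.
Step 13. [r7c6∈{1,4,7,9}] row 7 places 1 nowhere but r7c6, so r7c6=1.
Step 14. [r4c7∈{1,3}] col 7 places 3 nowhere but r4c7, so r4c7=3.
Step 15. [r6c5∈{7,8}] in row 6, 8 fits only at r6c5 ⇒ r6c5=8.
Step 16. [r7c4∈{7,9}] across row 7, 7 lands solely at r7c4. So r7c4=7.
Step 17. [r3c4∈{9}] r3c4's peers cover all but 9 ⇒ r3c4=9.
Step 18. [r8c6∈{4}] r8c6 is down to just 4 ⇒ r8c6=4.
Step 19. [r9c9∈{1,2,4}] col 9 places 4 nowhere but r9c9, so r9c9=4.
Step 20. [r5c3∈{2}] nothing but 2 survives at r5c3. So r5c3=2.
Step 21. [r5c5∈{7,9}] r5c5 is the only open cell in col 5 admitting 7 ⇒ r5c5=7.
Step 22. [r3c6∈{7}] r3c6's peers cover all but 7 ⇒ r3c6=7.
Step 23. [r2c7∈{1,2,6,7}] in col 7, 7 fits only at r2c7 ⇒ r2c7=7.
Step 24. [r2c9∈{1,2}] row 2 places 1 nowhere but r2c9. So r2c9=1.
Step 25. [r1c9∈{2,9}] r1c9 is the only open cell in col 9 admitting 2, so r1c9=2.
Step 26. [r5c8∈{1,9}] 1 has one home in box 6: r5c8. So r5c8=1.
Step 27. [r5c1∈{8}] only 8 remains possible at r5c1. So r5c1=8.
Step 28. [r9c8∈{2}] r9c8 has the single candidate 2. So r9c8=2.
Step 29. [r3c7∈{4}] r3c7 has the single candidate 4, so r3c7=4.
Step 30. [r4c5∈{9}] only 9 remains possible at r4c5. So r4c5=9.
Step 31. [r5c9∈{9}] r5c9 has the single candidate 9 ⇒ r5c9=9.
Step 32. [r5c2∈{3}] r5c2 is down to just 3 ⇒ r5c2=3.
Step 33. [r8c8∈{3}] only 3 remains possible at r8c8 ⇒ r8c8=3.
Step 34. [r3c8∈{5}] r3c8 is down to just 5. So r3c8=5.
Step 35. [r1c7∈{6}] nothing but 6 survives at r1c7. So r1c7=6.
Step 36. [r6c3∈{5}] r6c3 is down to just 5, so r6c3=5.
Step 37. [r1c8∈{9}] r1c8 is down to just 9. So r1c8=9.
Step 38. [r6c2∈{7}] r6c2 has the single candidate 7. So r6c2=7.
Step 39. [r4c2∈{6}] r4c2 has the single candidate 6 ⇒ r4c2=6.
Step 40. [r9c4∈{6}] r9c4 has the single candidate 6, so r9c4=6.
Step 41. [r8c9∈{7}] nothing but 7 survives at r8c9, so r8c9=7.
Step 42. [r9c7∈{1}] r9c7 is down to just 1. So r9c7=1.
Step 43. [r1c6∈{8}] only 8 remains possible at r1c6. So r1c6=8.
Step 44. [r4c9∈{8}] nothing but 8 survives at r4c9, so r4c9=8.
Step 45. [r7c1∈{4}] r7c1's peers cover all but 4 ⇒ r7c1=4.
Step 46. [r2c3∈{6}] r2c3's peers cover all but 6, so r2c3=6.
Step 47. [r9c6∈{9}] r9c6 is down to just 9 ⇒ r9c6=9.
Step 48. [r4c1∈{1}] only 1 remains possible at r4c1. So r4c1=1.
Step 49. [r1c4∈{3}] r1c4's peers cover all but 3. So r1c4=3.
Step 50. [r7c3∈{9}] r7c3 has the single candidate 9, so r7c3=9.
Step 51. [r6c8∈{4}] r6c8's peers cover all but 4 ⇒ r6c8=4.
Step 52. [r6c7∈{2}] r6c7's peers cover all but 2. So r6c7=2.
Step 53. [r2c6∈{2}] r2c6's peers cover all but 2, so r2c6=2.

Answer: 5 4 7 3 1 8 6 9 2 / 3 9 6 5 4 2 7 8 1 / 2 1 8 9 6 7 4 5 3 / 1 6 4 2 9 5 3 7 8 / 8 3 2 4 7 6 5 1 9 / 9 7 5 1 8 3 2 4 6 / 4 2 9 7 3 1 8 6 5 / 6 5 1 8 2 4 9 3 7 / 7 8 3 6 5 9 1 2 4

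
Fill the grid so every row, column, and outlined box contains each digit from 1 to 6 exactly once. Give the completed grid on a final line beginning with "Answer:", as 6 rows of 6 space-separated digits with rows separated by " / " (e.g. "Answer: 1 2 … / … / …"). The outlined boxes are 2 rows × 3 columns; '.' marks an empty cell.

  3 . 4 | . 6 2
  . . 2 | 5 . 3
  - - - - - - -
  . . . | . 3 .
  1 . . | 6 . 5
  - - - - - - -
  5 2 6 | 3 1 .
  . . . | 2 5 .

Step 1. [r3c4∈{1,4}] across col 4, 4 lands solely at r3c4, so r3c4=4.
Step 2. [r2c2∈{1,6}] across row 2, 1 lands solely at r2c2, so r2c2=1.
Step 3. [r4c2∈{3,4}] across row 4, 4 lands solely at r4c2 ⇒ r4c2=4.
Step 4. [r3c2∈{5,6}] across col 2, 6 lands solely at r3c2 ⇒ r3c2=6.
Step 5. [r6c3∈{1,3}] across row 6, 1 lands solely at r6c3. So r6c3=1.
Step 6. [r6c1∈{4}] nothing but 4 survives at r6c1 ⇒ r6c1=4.
Step 7. [r3c3∈{5}] r3c3's peers cover all but 5 ⇒ r3c3=5.
Step 8. [r3c6∈{1}] nothing but 1 survives at r3c6. So r3c6=1.
Step 9. [r1c2∈{5}] r1c2 is down to just 5, so r1c2=5.
Step 10. [r2c1∈{6}] r2c1 has the single candidate 6. So r2c1=6.
Step 11. [r5c6∈{4}] r5c6 has the single candidate 4 ⇒ r5c6=4.
Step 12. [r6c2∈{3}] r6c2 is down to just 3. So r6c2=3.
Step 13. [r3c1∈{2}] nothing but 2 survives at r3c1. So r3c1=2.
Step 14. [r2c5∈{4}] r2c5 is down to just 4 ⇒ r2c5=4.
Step 15. [r6c6∈{6}] r6c6's peers cover all but 6 ⇒ r6c6=6.
Step 16. [r4c5∈{2}] only 2 remains possible at r4c5. So r4c5=2.
Step 17. [r1c4∈{1}] nothing but 1 survives at r1c4 ⇒ r1c4=1.
Step 18. [r4c3∈{3}] only 3 remains possible at r4c3 ⇒ r4c3=3.

Answer: 3 5 4 1 6 2 / 6 1 2 5 4 3 / 2 6 5 4 3 1 / 1 4 3 6 2 5 / 5 2 6 3 1 4 / 4 3 1 2 5 6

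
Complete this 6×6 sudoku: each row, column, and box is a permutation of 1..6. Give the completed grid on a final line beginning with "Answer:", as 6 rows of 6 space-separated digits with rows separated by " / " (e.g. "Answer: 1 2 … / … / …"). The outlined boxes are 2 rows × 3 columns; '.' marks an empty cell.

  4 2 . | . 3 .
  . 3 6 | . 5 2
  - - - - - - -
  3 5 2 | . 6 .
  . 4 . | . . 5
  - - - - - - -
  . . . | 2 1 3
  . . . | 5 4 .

Step 1. [r4c3∈{1}] only 1 remains possible at r4c3 ⇒ r4c3=1.
Step 2. [r6c6∈{6}] r6c6 has the single candidate 6 ⇒ r6c6=6.
Step 3. [r1c6∈{1}] r1c6's peers cover all but 1 ⇒ r1c6=1.
Step 4. [r5c1∈{5,6}] across col 1, 5 lands solely at r5c1, so r5c1=5.
Step 5. [r6c2∈{1}] r6c2 has the single candidate 1, so r6c2=1.
Step 6. [r3c4∈{1,4}] row 3 places 1 nowhere but r3c4 ⇒ r3c4=1.
Step 7. [r2c4∈{4}] r2c4's peers cover all but 4. So r2c4=4.
Step 8. [r3c6∈{4}] r3c6 is down to just 4 ⇒ r3c6=4.
Step 9. [r5c3∈{4}] r5c3 has the single candidate 4. So r5c3=4.
Step 10. [r4c5∈{2}] only 2 remains possible at r4c5. So r4c5=2.
Step 11. [r4c4∈{3}] r4c4 has the single candidate 3. So r4c4=3.
Step 12. [r6c3∈{3}] r6c3's peers cover all but 3. So r6c3=3.
Step 13. [r2c1∈{1}] r2c1 has the single candidate 1. So r2c1=1.
Step 14. [r6c1∈{2}] r6c1 has the single candidate 2 ⇒ r6c1=2.
Step 15. [r5c2∈{6}] r5c2 has the single candidate 6 ⇒ r5c2=6.
Step 16. [r1c4∈{6}] r1c4 has the single candidate 6 ⇒ r1c4=6.
Step 17. [r4c1∈{6}] r4c1 is down to just 6. So r4c1=6.
Step 18. [r1c3∈{5}] only 5 remains possible at r1c3, so r1c3=5.

Answer: 4 2 5 6 3 1 / 1 3 6 4 5 2 / 3 5 2 1 6 4 / 6 4 1 3 2 5 / 5 6 4 2 1 3 / 2 1 3 5 4 6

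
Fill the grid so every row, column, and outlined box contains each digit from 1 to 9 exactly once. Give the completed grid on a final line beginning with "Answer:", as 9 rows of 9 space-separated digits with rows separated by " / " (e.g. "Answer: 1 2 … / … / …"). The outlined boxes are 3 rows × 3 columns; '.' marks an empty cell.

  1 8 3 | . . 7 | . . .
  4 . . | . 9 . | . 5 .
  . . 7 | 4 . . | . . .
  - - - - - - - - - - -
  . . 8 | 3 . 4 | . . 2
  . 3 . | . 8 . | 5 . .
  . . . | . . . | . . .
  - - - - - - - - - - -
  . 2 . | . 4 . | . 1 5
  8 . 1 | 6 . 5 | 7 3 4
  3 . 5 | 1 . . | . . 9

Step 1. [r1c9∈{6}] only 6 remains possible at r1c9, so r1c9=6.
Step 2. [r3c5∈{1,2,3,5,6}] in col 5, 3 fits only at r3c5. So r3c5=3.
Step 3. [r2c2∈{6}] r2c2 is down to just 6. So r2c2=6.
Step 4. [r2c3∈{2}] nothing but 2 survives at r2c3, so r2c3=2.
Step 5. [r3c6∈{1,2,6,8}] in row 3, 6 fits only at r3c6. So r3c6=6.
Step 6. [r2c9∈{1,3,7,8}] row 2 places 7 nowhere but r2c9 ⇒ r2c9=7.
Step 7. [r5c9∈{1}] only 1 remains possible at r5c9 ⇒ r5c9=1.
Step 8. [r8c2∈{9}] r8c2 has the single candidate 9. So r8c2=9.
Step 9. [r3c1∈{5,9}] r3c1 is the only open cell in box 1 admitting 9. So r3c1=9.
Step 10. [r3c9∈{8}] nothing but 8 survives at r3c9. So r3c9=8.
Step 11. [r3c8∈{2}] r3c8 has the single candidate 2. So r3c8=2.
Step 12. [r9c7∈{2,6,8}] r9c7 is the only open cell in col 7 admitting 2 ⇒ r9c7=2.
Step 13. [r9c8∈{6,8}] across row 9, 6 lands solely at r9c8, so r9c8=6.
Step 14. [r6c8∈{4,7,8,9}] col 8 places 8 nowhere but r6c8. So r6c8=8.
Step 15. [r9c5∈{7}] r9c5's peers cover all but 7 ⇒ r9c5=7.
Step 16. [r7c1∈{6,7}] r7c1 is the only open cell in row 7 admitting 7, so r7c1=7.
Step 17. [r9c6∈{8}] r9c6 has the single candidate 8. So r9c6=8.
Step 18. [r7c4∈{9}] nothing but 9 survives at r7c4, so r7c4=9.
Step 19. [r2c6∈{1}] nothing but 1 survives at r2c6, so r2c6=1.
Step 20. [r8c5∈{2}] r8c5 is down to just 2, so r8c5=2.
Step 21. [r1c5∈{5}] nothing but 5 survives at r1c5, so r1c5=5.
Step 22. [r6c4∈{2,5,7}] r6c4 is the only open cell in col 4 admitting 5. So r6c4=5.
Step 23. [r6c2∈{1,4,7}] in row 6, 7 fits only at r6c2 ⇒ r6c2=7.
Step 24. [r4c1∈{5,6}] 5 has one home in col 1: r4c1 ⇒ r4c1=5.
Step 25. [r4c8∈{7,9}] in row 4, 7 fits only at r4c8. So r4c8=7.
Step 26. [r4c7∈{6,9}] r4c7 is the only open cell in row 4 admitting 9, so r4c7=9.
Step 27. [r6c7∈{3,4,6}] in col 7, 6 fits only at r6c7 ⇒ r6c7=6.
Step 28. [r5c8∈{4}] r5c8's peers cover all but 4, so r5c8=4.
Step 29. [r5c1∈{2,6}] col 1 places 6 nowhere but r5c1. So r5c1=6.
Step 30. [r5c3∈{9}] r5c3's peers cover all but 9, so r5c3=9.
Step 31. [r5c6∈{2}] r5c6 is down to just 2 ⇒ r5c6=2.
Step 32. [r4c5∈{1,6}] in row 4, 6 fits only at r4c5. So r4c5=6.
Step 33. [r9c2∈{4}] r9c2's peers cover all but 4. So r9c2=4.
Step 34. [r7c3∈{6}] only 6 remains possible at r7c3 ⇒ r7c3=6.
Step 35. [r1c8∈{9}] only 9 remains possible at r1c8 ⇒ r1c8=9.
Step 36. [r6c3∈{4}] r6c3 is down to just 4. So r6c3=4.
Step 37. [r6c9∈{3}] r6c9 has the single candidate 3, so r6c9=3.
Step 38. [r2c7∈{3}] nothing but 3 survives at r2c7 ⇒ r2c7=3.
Step 39. [r1c4∈{2}] r1c4's peers cover all but 2. So r1c4=2.
Step 40. [r3c7∈{1}] only 1 remains possible at r3c7, so r3c7=1.
Step 41. [r6c1∈{2}] r6c1's peers cover all but 2, so r6c1=2.
Step 42. [r7c6∈{3}] r7c6 has the single candidate 3 ⇒ r7c6=3.
Step 43. [r7c7∈{8}] r7c7 is down to just 8 ⇒ r7c7=8.
Step 44. [r6c6∈{9}] nothing but 9 survives at r6c6. So r6c6=9.
Step 45. [r5c4∈{7}] r5c4 has the single candidate 7 ⇒ r5c4=7.
Step 46. [r3c2∈{5}] r3c2's peers cover all but 5. So r3c2=5.
Step 47. [r6c5∈{1}] only 1 remains possible at r6c5 ⇒ r6c5=1.
Step 48. [r4c2∈{1}] only 1 remains possible at r4c2, so r4c2=1.
Step 49. [r2c4∈{8}] r2c4 has the single candidate 8, so r2c4=8.
Step 50. [r1c7∈{4}] r1c7's peers cover all but 4. So r1c7=4.

Answer: 1 8 3 2 5 7 4 9 6 / 4 6 2 8 9 1 3 5 7 / 9 5 7 4 3 6 1 2 8 / 5 1 8 3 6 4 9 7 2 / 6 3 9 7 8 2 5 4 1 / 2 7 4 5 1 9 6 8 3 / 7 2 6 9 4 3 8 1 5 / 8 9 1 6 2 5 7 3 4 / 3 4 5 1 7 8 2 6 9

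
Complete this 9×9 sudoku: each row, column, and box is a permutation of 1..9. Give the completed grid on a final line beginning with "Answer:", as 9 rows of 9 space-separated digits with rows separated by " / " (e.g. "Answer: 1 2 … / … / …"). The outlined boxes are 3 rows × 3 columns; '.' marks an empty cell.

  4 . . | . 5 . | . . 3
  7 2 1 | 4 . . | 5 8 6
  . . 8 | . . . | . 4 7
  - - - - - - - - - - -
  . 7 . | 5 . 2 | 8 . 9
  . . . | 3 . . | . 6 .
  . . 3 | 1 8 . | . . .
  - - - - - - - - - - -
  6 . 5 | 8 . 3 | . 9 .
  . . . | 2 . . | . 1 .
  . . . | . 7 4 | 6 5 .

Step 1. [r2c6∈{9}] only 9 remains possible at r2c6, so r2c6=9.
Step 2. [r5c9∈{1,2,4,5}] r5c9 is the only open cell in col 9 admitting 1 ⇒ r5c9=1.
Step 3. [r3c4∈{6}] r3c4 is down to just 6. So r3c4=6.
Step 4. [r5c5∈{4,9}] box 5 places 9 nowhere but r5c5 ⇒ r5c5=9.
Step 5. [r7c7∈{2,4,7}] row 7 places 7 nowhere but r7c7, so r7c7=7.
Step 6. [r6c9∈{2,4,5}] col 9 places 5 nowhere but r6c9, so r6c9=5.
Step 7. [r3c6∈{1}] r3c6 is down to just 1 ⇒ r3c6=1.
Step 8. [r9c4∈{9}] r9c4 is down to just 9. So r9c4=9.
Step 9. [r8c7∈{3,4}] r8c7 is the only open cell in col 7 admitting 3. So r8c7=3.
Step 10. [r9c3∈{2}] r9c3 is down to just 2, so r9c3=2.
Step 11. [r5c3∈{4}] only 4 remains possible at r5c3, so r5c3=4.
Step 12. [r5c7∈{2}] nothing but 2 survives at r5c7 ⇒ r5c7=2.
Step 13. [r9c9∈{8}] only 8 remains possible at r9c9. So r9c9=8.
Step 14. [r3c7∈{9}] only 9 remains possible at r3c7, so r3c7=9.
Step 15. [r4c3∈{6}] r4c3's peers cover all but 6, so r4c3=6.
Step 16. [r6c2∈{9}] r6c2 is down to just 9 ⇒ r6c2=9.
Step 17. [r5c6∈{7}] r5c6 is down to just 7. So r5c6=7.
Step 18. [r8c9∈{4}] nothing but 4 survives at r8c9, so r8c9=4.
Step 19. [r8c2∈{8}] r8c2 is down to just 8. So r8c2=8.
Step 20. [r5c2∈{5}] r5c2's peers cover all but 5, so r5c2=5.
Step 21. [r3c2∈{3}] r3c2's peers cover all but 3. So r3c2=3.
Step 22. [r9c2∈{1}] r9c2's peers cover all but 1 ⇒ r9c2=1.
Step 23. [r8c6∈{5,6}] r8c6 is the only open cell in row 8 admitting 5, so r8c6=5.
Step 24. [r1c3∈{9}] r1c3's peers cover all but 9. So r1c3=9.
Step 25. [r3c5∈{2}] nothing but 2 survives at r3c5 ⇒ r3c5=2.
Step 26. [r7c9∈{2}] r7c9 is down to just 2 ⇒ r7c9=2.
Step 27. [r5c1∈{8}] r5c1's peers cover all but 8. So r5c1=8.
Step 28. [r7c5∈{1}] r7c5 is down to just 1 ⇒ r7c5=1.
Step 29. [r3c1∈{5}] r3c1 is down to just 5 ⇒ r3c1=5.
Step 30. [r7c2∈{4}] nothing but 4 survives at r7c2, so r7c2=4.
Step 31. [r8c1∈{9}] only 9 remains possible at r8c1. So r8c1=9.
Step 32. [r6c8∈{7}] r6c8 is down to just 7, so r6c8=7.
Step 33. [r6c7∈{4}] r6c7 is down to just 4. So r6c7=4.
Step 34. [r1c4∈{7}] r1c4's peers cover all but 7, so r1c4=7.
Step 35. [r1c8∈{2}] r1c8 is down to just 2, so r1c8=2.
Step 36. [r1c7∈{1}] r1c7 is down to just 1 ⇒ r1c7=1.
Step 37. [r6c1∈{2}] r6c1's peers cover all but 2 ⇒ r6c1=2.
Step 38. [r8c3∈{7}] r8c3 has the single candidate 7, so r8c3=7.
Step 39. [r4c5∈{4}] nothing but 4 survives at r4c5, so r4c5=4.
Step 40. [r4c8∈{3}] nothing but 3 survives at r4c8, so r4c8=3.
Step 41. [r4c1∈{1}] r4c1 has the single candidate 1, so r4c1=1.
Step 42. [r2c5∈{3}] r2c5 is down to just 3 ⇒ r2c5=3.
Step 43. [r8c5∈{6}] r8c5 is down to just 6 ⇒ r8c5=6.
Step 44. [r6c6∈{6}] nothing but 6 survives at r6c6. So r6c6=6.
Step 45. [r9c1∈{3}] only 3 remains possible at r9c1 ⇒ r9c1=3.
Step 46. [r1c2∈{6}] nothing but 6 survives at r1c2. So r1c2=6.
Step 47. [r1c6∈{8}] r1c6's peers cover all but 8. So r1c6=8.

Answer: 4 6 9 7 5 8 1 2 3 / 7 2 1 4 3 9 5 8 6 / 5 3 8 6 2 1 9 4 7 / 1 7 6 5 4 2 8 3 9 / 8 5 4 3 9 7 2 6 1 / 2 9 3 1 8 6 4 7 5 / 6 4 5 8 1 3 7 9 2 / 9 8 7 2 6 5 3 1 4 / 3 1 2 9 7 4 6 5 8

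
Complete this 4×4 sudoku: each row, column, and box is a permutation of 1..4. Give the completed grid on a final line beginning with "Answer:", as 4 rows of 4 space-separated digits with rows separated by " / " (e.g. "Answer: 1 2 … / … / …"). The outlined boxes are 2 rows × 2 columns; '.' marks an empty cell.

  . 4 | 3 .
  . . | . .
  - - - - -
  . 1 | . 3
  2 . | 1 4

Step 1. [r1c4∈{1,2}] 2 has one home in row 1: r1c4. So r1c4=2.
Step 2. [r2c1∈{1,3}] in col 1, 3 fits only at r2c1 ⇒ r2c1=3.
Step 3. [r3c3∈{2}] only 2 remains possible at r3c3 ⇒ r3c3=2.
Step 4. [r1c1∈{1}] r1c1 is down to just 1 ⇒ r1c1=1.
Step 5. [r2c3∈{4}] r2c3 is down to just 4 ⇒ r2c3=4.
Step 6. [r2c2∈{2}] nothing but 2 survives at r2c2. So r2c2=2.
Step 7. [r4c2∈{3}] r4c2 is down to just 3. So r4c2=3.
Step 8. [r3c1∈{4}] r3c1 is down to just 4 ⇒ r3c1=4.
Step 9. [r2c4∈{1}] only 1 remains possible at r2c4 ⇒ r2c4=1.

Answer: 1 4 3 2 / 3 2 4 1 / 4 1 2 3 / 2 3 1 4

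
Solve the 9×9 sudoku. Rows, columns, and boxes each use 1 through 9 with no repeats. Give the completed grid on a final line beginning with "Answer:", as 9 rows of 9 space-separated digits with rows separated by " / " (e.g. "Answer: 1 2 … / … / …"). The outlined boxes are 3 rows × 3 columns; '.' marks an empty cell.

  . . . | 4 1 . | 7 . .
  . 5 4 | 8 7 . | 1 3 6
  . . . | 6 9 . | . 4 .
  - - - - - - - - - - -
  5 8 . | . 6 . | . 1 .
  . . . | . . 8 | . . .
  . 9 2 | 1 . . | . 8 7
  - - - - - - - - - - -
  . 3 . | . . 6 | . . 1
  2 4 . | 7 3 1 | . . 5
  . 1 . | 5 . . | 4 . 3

Step 1. [r4c6∈{2,3,4,7,9}] 7 has one home in col 6: r4c6 ⇒ r4c6=7.
Step 2. [r4c3∈{3}] r4c3 is down to just 3, so r4c3=3.
Step 3. [r6c6∈{3,4,5}] r6c6 is the only open cell in col 6 admitting 4 ⇒ r6c6=4.
Step 4. [r6c1∈{6}] nothing but 6 survives at r6c1. So r6c1=6.
Step 5. [r9c6∈{2,9}] in col 6, 9 fits only at r9c6. So r9c6=9.
Step 6. [r7c4∈{2}] r7c4's peers cover all but 2. So r7c4=2.
Step 7. [r9c8∈{2,6,7}] row 9 places 2 nowhere but r9c8 ⇒ r9c8=2.
Step 8. [r9c3∈{6,7,8}] across row 9, 6 lands solely at r9c3, so r9c3=6.
Step 9. [r9c1∈{7,8}] row 9 places 7 nowhere but r9c1, so r9c1=7.
Step 10. [r5c5∈{2,5}] 2 has one home in col 5: r5c5, so r5c5=2.
Step 11. [r4c4∈{9}] only 9 remains possible at r4c4. So r4c4=9.
Step 12. [r2c1∈{9}] r2c1's peers cover all but 9, so r2c1=9.
Step 13. [r1c3∈{8}] only 8 remains possible at r1c3 ⇒ r1c3=8.
Step 14. [r8c7∈{6,8,9}] row 8 places 8 nowhere but r8c7 ⇒ r8c7=8.
Step 15. [r5c7∈{3,5,6,9}] r5c7 is the only open cell in col 7 admitting 6 ⇒ r5c7=6.
Step 16. [r7c7∈{9}] r7c7's peers cover all but 9. So r7c7=9.
Step 17. [r5c8∈{5,9}] 5 has one home in row 5: r5c8 ⇒ r5c8=5.
Step 18. [r1c6∈{2,3,5}] 5 has one home in row 1: r1c6, so r1c6=5.
Step 19. [r4c7∈{2}] nothing but 2 survives at r4c7. So r4c7=2.
Step 20. [r5c2∈{7}] only 7 remains possible at r5c2 ⇒ r5c2=7.
Step 21. [r3c2∈{2}] r3c2 is down to just 2, so r3c2=2.
Step 22. [r5c3∈{1}] only 1 remains possible at r5c3. So r5c3=1.
Step 23. [r5c9∈{4,9}] 9 has one home in row 5: r5c9, so r5c9=9.
Step 24. [r7c5∈{4,8}] across row 7, 4 lands solely at r7c5. So r7c5=4.
Step 25. [r3c6∈{3}] r3c6 is down to just 3 ⇒ r3c6=3.
Step 26. [r1c9∈{2}] r1c9's peers cover all but 2, so r1c9=2.
Step 27. [r3c3∈{7}] r3c3's peers cover all but 7, so r3c3=7.
Step 28. [r6c7∈{3}] nothing but 3 survives at r6c7, so r6c7=3.
Step 29. [r5c1∈{4}] r5c1 has the single candidate 4. So r5c1=4.
Step 30. [r9c5∈{8}] nothing but 8 survives at r9c5, so r9c5=8.
Step 31. [r1c1∈{3}] only 3 remains possible at r1c1 ⇒ r1c1=3.
Step 32. [r3c7∈{5}] r3c7's peers cover all but 5 ⇒ r3c7=5.
Step 33. [r3c9∈{8}] r3c9 is down to just 8, so r3c9=8.
Step 34. [r8c3∈{9}] r8c3 is down to just 9 ⇒ r8c3=9.
Step 35. [r7c3∈{5}] r7c3's peers cover all but 5. So r7c3=5.
Step 36. [r8c8∈{6}] r8c8's peers cover all but 6. So r8c8=6.
Step 37. [r4c9∈{4}] nothing but 4 survives at r4c9 ⇒ r4c9=4.
Step 38. [r5c4∈{3}] r5c4 has the single candidate 3, so r5c4=3.
Step 39. [r3c1∈{1}] nothing but 1 survives at r3c1. So r3c1=1.
Step 40. [r1c8∈{9}] r1c8's peers cover all but 9 ⇒ r1c8=9.
Step 41. [r6c5∈{5}] r6c5's peers cover all but 5. So r6c5=5.
Step 42. [r7c8∈{7}] only 7 remains possible at r7c8. So r7c8=7.
Step 43. [r7c1∈{8}] r7c1 has the single candidate 8. So r7c1=8.
Step 44. [r1c2∈{6}] r1c2 is down to just 6. So r1c2=6.
Step 45. [r2c6∈{2}] r2c6 has the single candidate 2 ⇒ r2c6=2.

Answer: 3 6 8 4 1 5 7 9 2 / 9 5 4 8 7 2 1 3 6 / 1 2 7 6 9 3 5 4 8 / 5 8 3 9 6 7 2 1 4 / 4 7 1 3 2 8 6 5 9 / 6 9 2 1 5 4 3 8 7 / 8 3 5 2 4 6 9 7 1 / 2 4 9 7 3 1 8 6 5 / 7 1 6 5 8 9 4 2 3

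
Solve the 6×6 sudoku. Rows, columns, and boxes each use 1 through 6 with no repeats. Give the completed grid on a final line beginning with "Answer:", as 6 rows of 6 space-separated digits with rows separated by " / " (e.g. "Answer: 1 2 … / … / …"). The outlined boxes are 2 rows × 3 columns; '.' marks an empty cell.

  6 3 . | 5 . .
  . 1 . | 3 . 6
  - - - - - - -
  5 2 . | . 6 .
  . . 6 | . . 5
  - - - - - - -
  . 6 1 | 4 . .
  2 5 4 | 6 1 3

Step 1. [r1c3∈{2}] r1c3 is down to just 2, so r1c3=2.
Step 2. [r4c5∈{2,3,4}] across col 5, 3 lands solely at r4c5. So r4c5=3.
Step 3. [r3c4∈{1}] r3c4's peers cover all but 1, so r3c4=1.
Step 4. [r2c5∈{2,4}] r2c5 is the only open cell in row 2 admitting 2. So r2c5=2.
Step 5. [r4c1∈{1,4}] row 4 places 1 nowhere but r4c1, so r4c1=1.
Step 6. [r1c5∈{4}] r1c5 is down to just 4, so r1c5=4.
Step 7. [r4c2∈{4}] r4c2's peers cover all but 4. So r4c2=4.
Step 8. [r3c3∈{3}] r3c3 is down to just 3 ⇒ r3c3=3.
Step 9. [r5c6∈{2}] r5c6's peers cover all but 2, so r5c6=2.
Step 10. [r1c6∈{1}] r1c6 is down to just 1, so r1c6=1.
Step 11. [r2c3∈{5}] only 5 remains possible at r2c3, so r2c3=5.
Step 12. [r2c1∈{4}] only 4 remains possible at r2c1. So r2c1=4.
Step 13. [r5c5∈{5}] nothing but 5 survives at r5c5 ⇒ r5c5=5.
Step 14. [r5c1∈{3}] only 3 remains possible at r5c1, so r5c1=3.
Step 15. [r3c6∈{4}] r3c6 is down to just 4, so r3c6=4.
Step 16. [r4c4∈{2}] r4c4 is down to just 2, so r4c4=2.

Answer: 6 3 2 5 4 1 / 4 1 5 3 2 6 / 5 2 3 1 6 4 / 1 4 6 2 3 5 / 3 6 1 4 5 2 / 2 5 4 6 1 3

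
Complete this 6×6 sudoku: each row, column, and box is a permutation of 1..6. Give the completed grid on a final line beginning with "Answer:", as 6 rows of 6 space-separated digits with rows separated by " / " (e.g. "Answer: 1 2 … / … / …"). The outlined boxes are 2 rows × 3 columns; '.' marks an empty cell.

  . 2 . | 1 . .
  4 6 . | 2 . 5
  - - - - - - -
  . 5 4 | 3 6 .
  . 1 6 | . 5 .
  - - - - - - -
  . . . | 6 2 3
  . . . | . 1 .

Step 1. [r6c6∈{4}] nothing but 4 survives at r6c6, so r6c6=4.
Step 2. [r6c1∈{2,3,5,6}] in row 6, 6 fits only at r6c1, so r6c1=6.
Step 3. [r6c3∈{2,3,5}] r6c3 is the only open cell in row 6 admitting 2 ⇒ r6c3=2.
Step 4. [r2c3∈{1,3}] r2c3 is the only open cell in row 2 admitting 1, so r2c3=1.
Step 5. [r1c3∈{3,5}] across col 3, 3 lands solely at r1c3. So r1c3=3.
Step 6. [r3c1∈{2}] nothing but 2 survives at r3c1 ⇒ r3c1=2.
Step 7. [r5c3∈{5}] r5c3 is down to just 5 ⇒ r5c3=5.
Step 8. [r4c1∈{3}] r4c1 is down to just 3. So r4c1=3.
Step 9. [r3c6∈{1}] r3c6's peers cover all but 1. So r3c6=1.
Step 10. [r5c2∈{4}] r5c2 is down to just 4 ⇒ r5c2=4.
Step 11. [r4c4∈{4}] r4c4 has the single candidate 4, so r4c4=4.
Step 12. [r1c5∈{4}] r1c5's peers cover all but 4, so r1c5=4.
Step 13. [r5c1∈{1}] only 1 remains possible at r5c1 ⇒ r5c1=1.
Step 14. [r4c6∈{2}] r4c6 is down to just 2 ⇒ r4c6=2.
Step 15. [r1c1∈{5}] nothing but 5 survives at r1c1. So r1c1=5.
Step 16. [r6c2∈{3}] nothing but 3 survives at r6c2, so r6c2=3.
Step 17. [r6c4∈{5}] r6c4's peers cover all but 5 ⇒ r6c4=5.
Step 18. [r1c6∈{6}] r1c6 has the single candidate 6, so r1c6=6.
Step 19. [r2c5∈{3}] nothing but 3 survives at r2c5, so r2c5=3.

Answer: 5 2 3 1 4 6 / 4 6 1 2 3 5 / 2 5 4 3 6 1 / 3 1 6 4 5 2 / 1 4 5 6 2 3 / 6 3 2 5 1 4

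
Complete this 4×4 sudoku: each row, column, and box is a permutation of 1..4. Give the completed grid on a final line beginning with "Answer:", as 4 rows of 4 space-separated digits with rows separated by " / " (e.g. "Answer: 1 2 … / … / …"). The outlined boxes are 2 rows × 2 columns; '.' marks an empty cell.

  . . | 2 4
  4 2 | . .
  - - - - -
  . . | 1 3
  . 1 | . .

Step 1. [r4c1∈{2,3}] in row 4, 3 fits only at r4c1, so r4c1=3.
Step 2. [r4c3∈{4}] r4c3's peers cover all but 4, so r4c3=4.
Step 3. [r1c1∈{1}] r1c1's peers cover all but 1. So r1c1=1.
Step 4. [r4c4∈{2}] r4c4's peers cover all but 2. So r4c4=2.
Step 5. [r2c3∈{3}] r2c3 has the single candidate 3. So r2c3=3.
Step 6. [r3c2∈{4}] r3c2 has the single candidate 4. So r3c2=4.
Step 7. [r2c4∈{1}] nothing but 1 survives at r2c4. So r2c4=1.
Step 8. [r1c2∈{3}] nothing but 3 survives at r1c2. So r1c2=3.
Step 9. [r3c1∈{2}] nothing but 2 survives at r3c1, so r3c1=2.

Answer: 1 3 2 4 / 4 2 3 1 / 2 4 1 3 / 3 1 4 2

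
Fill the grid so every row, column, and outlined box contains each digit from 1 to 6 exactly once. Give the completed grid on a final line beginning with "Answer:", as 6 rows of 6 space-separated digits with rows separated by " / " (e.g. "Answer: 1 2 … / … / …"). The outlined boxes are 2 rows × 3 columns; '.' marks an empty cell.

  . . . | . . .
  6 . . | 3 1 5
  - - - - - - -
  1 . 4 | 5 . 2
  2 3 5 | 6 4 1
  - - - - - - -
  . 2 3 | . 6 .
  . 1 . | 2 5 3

Step 1. [r1c4∈{4}] r1c4 has the single candidate 4, so r1c4=4.
Step 2. [r5c1∈{4,5}] across row 5, 5 lands solely at r5c1. So r5c1=5.
Step 3. [r1c5∈{2}] r1c5's peers cover all but 2 ⇒ r1c5=2.
Step 4. [r3c5∈{3}] r3c5 is down to just 3, so r3c5=3.
Step 5. [r5c6∈{4}] only 4 remains possible at r5c6 ⇒ r5c6=4.
Step 6. [r6c1∈{4}] r6c1's peers cover all but 4, so r6c1=4.
Step 7. [r3c2∈{6}] nothing but 6 survives at r3c2, so r3c2=6.
Step 8. [r6c3∈{6}] r6c3 has the single candidate 6, so r6c3=6.
Step 9. [r1c3∈{1}] r1c3 has the single candidate 1. So r1c3=1.
Step 10. [r2c2∈{4}] only 4 remains possible at r2c2 ⇒ r2c2=4.
Step 11. [r1c6∈{6}] r1c6's peers cover all but 6 ⇒ r1c6=6.
Step 12. [r5c4∈{1}] nothing but 1 survives at r5c4, so r5c4=1.
Step 13. [r1c1∈{3}] r1c1 has the single candidate 3, so r1c1=3.
Step 14. [r1c2∈{5}] r1c2's peers cover all but 5, so r1c2=5.
Step 15. [r2c3∈{2}] nothing but 2 survives at r2c3 ⇒ r2c3=2.

Answer: 3 5 1 4 2 6 / 6 4 2 3 1 5 / 1 6 4 5 3 2 / 2 3 5 6 4 1 / 5 2 3 1 6 4 / 4 1 6 2 5 3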